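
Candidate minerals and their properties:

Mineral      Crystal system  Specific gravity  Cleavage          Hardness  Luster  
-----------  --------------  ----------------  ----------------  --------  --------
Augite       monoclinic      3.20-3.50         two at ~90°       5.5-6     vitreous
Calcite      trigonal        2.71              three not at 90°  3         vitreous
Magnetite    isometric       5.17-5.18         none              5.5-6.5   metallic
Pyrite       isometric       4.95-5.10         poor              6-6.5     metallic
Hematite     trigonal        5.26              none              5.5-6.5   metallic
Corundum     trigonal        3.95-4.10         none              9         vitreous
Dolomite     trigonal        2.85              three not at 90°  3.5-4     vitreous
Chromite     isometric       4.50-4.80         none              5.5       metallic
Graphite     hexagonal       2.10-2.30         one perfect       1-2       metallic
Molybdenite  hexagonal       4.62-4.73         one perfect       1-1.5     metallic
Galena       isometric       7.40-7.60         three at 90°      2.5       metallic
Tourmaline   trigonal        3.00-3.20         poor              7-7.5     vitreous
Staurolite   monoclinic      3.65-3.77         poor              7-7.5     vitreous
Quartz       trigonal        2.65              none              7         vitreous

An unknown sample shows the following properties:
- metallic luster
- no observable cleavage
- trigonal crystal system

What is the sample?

Metallic luster — leaves Magnetite, Pyrite, Hematite, Chromite, Graphite, Molybdenite, Galena.
No observable cleavage — only Magnetite, Hematite, Chromite remain.
Trigonal crystal system — leaves Hematite.
Only Hematite satisfies all observations.

Hematite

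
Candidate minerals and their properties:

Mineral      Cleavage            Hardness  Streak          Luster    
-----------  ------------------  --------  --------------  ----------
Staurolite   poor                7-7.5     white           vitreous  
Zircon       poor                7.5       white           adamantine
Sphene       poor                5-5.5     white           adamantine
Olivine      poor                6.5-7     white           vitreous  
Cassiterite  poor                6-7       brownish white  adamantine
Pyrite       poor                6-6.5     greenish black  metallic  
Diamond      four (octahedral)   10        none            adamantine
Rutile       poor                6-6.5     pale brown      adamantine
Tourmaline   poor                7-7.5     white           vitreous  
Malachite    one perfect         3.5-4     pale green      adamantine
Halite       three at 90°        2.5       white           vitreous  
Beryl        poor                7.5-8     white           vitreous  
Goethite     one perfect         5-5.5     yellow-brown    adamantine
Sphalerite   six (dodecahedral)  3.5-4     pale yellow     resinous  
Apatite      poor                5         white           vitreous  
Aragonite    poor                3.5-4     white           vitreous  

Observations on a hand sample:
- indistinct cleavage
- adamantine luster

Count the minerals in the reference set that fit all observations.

4

Indistinct cleavage eliminates Diamond, Malachite, Halite, Goethite, Sphalerite.
Adamantine luster — Zircon, Sphene, Cassiterite, Rutile remain.
Consistent with every observation: Cassiterite, Rutile, Sphene, Zircon.
That is 4 minerals.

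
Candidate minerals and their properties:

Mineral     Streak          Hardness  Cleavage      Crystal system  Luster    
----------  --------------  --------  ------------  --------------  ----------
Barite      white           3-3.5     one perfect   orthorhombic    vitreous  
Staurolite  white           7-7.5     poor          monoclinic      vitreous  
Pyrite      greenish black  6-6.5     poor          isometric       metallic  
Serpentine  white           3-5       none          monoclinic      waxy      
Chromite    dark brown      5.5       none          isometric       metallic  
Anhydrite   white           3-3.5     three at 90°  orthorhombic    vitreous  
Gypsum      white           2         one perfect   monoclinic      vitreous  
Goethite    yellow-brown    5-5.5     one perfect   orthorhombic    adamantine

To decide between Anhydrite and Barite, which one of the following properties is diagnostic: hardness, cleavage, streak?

Hardness: both 3-3.5 — shared.
Cleavage: Anhydrite three at 90°, Barite one perfect — these differ.
Streak: both white — shared.
Cleavage is the diagnostic property here.

cleavage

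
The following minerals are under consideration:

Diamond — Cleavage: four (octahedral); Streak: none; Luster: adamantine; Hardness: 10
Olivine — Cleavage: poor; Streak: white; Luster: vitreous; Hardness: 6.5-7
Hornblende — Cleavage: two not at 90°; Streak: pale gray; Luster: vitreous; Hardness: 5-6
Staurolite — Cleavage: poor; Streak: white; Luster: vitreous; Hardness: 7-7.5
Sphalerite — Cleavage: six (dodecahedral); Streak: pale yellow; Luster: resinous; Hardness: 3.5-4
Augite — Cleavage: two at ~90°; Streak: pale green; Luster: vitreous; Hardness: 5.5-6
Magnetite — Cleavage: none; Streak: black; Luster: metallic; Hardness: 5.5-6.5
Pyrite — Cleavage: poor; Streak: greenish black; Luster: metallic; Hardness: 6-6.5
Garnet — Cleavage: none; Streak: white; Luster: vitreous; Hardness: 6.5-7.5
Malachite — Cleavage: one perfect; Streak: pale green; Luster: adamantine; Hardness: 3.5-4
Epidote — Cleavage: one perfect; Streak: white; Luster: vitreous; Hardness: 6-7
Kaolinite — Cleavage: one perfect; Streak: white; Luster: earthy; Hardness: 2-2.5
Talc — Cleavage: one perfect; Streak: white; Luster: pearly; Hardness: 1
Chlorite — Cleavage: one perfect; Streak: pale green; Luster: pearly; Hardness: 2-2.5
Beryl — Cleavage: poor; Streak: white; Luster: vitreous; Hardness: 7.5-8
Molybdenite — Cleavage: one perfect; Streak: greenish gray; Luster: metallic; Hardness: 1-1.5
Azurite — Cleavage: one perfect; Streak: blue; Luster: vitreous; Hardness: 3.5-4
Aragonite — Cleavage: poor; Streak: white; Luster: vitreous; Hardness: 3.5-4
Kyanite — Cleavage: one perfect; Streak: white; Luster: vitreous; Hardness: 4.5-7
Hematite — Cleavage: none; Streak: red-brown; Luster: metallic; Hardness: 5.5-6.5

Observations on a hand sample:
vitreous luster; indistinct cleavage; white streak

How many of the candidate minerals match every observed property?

4

Vitreous luster — narrows the field to Olivine, Hornblende, Staurolite, Augite, Garnet, Epidote, Beryl, Azurite, Aragonite, Kyanite.
Indistinct cleavage — only Olivine, Staurolite, Beryl, Aragonite remain.
White streak — consistent with all remaining minerals.
Remaining candidates: Aragonite, Beryl, Olivine, Staurolite.
That is 4 minerals.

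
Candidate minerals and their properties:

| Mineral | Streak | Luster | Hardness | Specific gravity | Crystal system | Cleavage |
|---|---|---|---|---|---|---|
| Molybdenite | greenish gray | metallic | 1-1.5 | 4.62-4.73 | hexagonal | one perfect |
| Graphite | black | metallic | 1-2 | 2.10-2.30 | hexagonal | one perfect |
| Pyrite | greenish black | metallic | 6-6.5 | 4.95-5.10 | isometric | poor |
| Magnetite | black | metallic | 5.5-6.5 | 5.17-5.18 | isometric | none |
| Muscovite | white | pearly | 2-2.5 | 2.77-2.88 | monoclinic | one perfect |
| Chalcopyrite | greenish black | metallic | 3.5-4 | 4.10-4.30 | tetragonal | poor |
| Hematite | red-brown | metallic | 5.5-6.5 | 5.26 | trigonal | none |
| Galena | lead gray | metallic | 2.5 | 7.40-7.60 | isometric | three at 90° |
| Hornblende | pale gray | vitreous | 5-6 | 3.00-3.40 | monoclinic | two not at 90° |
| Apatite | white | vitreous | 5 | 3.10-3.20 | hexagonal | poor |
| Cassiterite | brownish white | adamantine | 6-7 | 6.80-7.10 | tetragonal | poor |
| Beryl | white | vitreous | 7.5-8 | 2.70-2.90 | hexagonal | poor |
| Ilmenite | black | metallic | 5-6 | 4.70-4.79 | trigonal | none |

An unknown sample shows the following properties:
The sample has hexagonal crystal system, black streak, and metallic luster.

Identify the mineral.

Hexagonal crystal system: Molybdenite, Graphite, Apatite, Beryl remain.
Black streak: only Graphite remains.
Metallic luster: all remaining candidates fit.
Only Graphite satisfies all observations.

Graphite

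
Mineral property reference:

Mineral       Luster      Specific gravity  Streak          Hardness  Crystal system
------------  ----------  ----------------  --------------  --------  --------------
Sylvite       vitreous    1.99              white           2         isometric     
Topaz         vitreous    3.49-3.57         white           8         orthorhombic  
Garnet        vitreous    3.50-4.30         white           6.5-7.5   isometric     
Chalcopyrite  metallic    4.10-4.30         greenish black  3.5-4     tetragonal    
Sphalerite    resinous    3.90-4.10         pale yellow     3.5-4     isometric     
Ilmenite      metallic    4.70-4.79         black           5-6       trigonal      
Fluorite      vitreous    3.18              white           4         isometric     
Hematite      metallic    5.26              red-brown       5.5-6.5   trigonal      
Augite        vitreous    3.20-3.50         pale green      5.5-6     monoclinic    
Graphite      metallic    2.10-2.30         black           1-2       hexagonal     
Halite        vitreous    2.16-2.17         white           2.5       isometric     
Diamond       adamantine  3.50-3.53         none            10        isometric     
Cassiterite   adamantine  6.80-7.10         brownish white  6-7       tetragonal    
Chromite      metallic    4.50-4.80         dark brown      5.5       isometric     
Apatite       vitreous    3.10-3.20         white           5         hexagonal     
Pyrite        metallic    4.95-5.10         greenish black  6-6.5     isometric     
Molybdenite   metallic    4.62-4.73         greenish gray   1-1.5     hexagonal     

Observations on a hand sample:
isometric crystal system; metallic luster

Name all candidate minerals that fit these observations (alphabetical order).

Isometric crystal system: only Sylvite, Garnet, Sphalerite, Fluorite, Halite, Diamond, Chromite, Pyrite remain.
Metallic luster: only Chromite, Pyrite remain.
Consistent with every observation: Chromite, Pyrite.

Chromite, Pyrite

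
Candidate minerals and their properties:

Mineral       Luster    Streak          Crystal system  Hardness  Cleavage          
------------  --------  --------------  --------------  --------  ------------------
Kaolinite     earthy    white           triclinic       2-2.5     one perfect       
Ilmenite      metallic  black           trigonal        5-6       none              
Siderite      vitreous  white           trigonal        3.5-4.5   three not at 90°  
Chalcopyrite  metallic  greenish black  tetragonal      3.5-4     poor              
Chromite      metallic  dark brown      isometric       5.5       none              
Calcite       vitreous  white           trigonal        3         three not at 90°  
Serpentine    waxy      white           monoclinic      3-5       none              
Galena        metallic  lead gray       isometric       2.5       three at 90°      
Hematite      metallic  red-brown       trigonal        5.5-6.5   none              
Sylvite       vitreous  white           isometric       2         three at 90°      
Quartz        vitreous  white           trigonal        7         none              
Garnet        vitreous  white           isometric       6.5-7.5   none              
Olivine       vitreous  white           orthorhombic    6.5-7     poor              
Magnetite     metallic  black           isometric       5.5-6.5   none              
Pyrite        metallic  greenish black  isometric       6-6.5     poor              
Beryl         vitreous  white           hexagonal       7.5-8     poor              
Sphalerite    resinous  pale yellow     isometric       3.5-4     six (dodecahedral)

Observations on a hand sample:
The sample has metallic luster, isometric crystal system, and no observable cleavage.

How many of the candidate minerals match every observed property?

Metallic luster: only Ilmenite, Chalcopyrite, Chromite, Galena, Hematite, Magnetite, Pyrite remain.
Isometric crystal system is inconsistent with Ilmenite, Chalcopyrite, Hematite.
No observable cleavage is inconsistent with Galena, Pyrite.
Remaining candidates: Chromite, Magnetite.
That is 2 minerals.

2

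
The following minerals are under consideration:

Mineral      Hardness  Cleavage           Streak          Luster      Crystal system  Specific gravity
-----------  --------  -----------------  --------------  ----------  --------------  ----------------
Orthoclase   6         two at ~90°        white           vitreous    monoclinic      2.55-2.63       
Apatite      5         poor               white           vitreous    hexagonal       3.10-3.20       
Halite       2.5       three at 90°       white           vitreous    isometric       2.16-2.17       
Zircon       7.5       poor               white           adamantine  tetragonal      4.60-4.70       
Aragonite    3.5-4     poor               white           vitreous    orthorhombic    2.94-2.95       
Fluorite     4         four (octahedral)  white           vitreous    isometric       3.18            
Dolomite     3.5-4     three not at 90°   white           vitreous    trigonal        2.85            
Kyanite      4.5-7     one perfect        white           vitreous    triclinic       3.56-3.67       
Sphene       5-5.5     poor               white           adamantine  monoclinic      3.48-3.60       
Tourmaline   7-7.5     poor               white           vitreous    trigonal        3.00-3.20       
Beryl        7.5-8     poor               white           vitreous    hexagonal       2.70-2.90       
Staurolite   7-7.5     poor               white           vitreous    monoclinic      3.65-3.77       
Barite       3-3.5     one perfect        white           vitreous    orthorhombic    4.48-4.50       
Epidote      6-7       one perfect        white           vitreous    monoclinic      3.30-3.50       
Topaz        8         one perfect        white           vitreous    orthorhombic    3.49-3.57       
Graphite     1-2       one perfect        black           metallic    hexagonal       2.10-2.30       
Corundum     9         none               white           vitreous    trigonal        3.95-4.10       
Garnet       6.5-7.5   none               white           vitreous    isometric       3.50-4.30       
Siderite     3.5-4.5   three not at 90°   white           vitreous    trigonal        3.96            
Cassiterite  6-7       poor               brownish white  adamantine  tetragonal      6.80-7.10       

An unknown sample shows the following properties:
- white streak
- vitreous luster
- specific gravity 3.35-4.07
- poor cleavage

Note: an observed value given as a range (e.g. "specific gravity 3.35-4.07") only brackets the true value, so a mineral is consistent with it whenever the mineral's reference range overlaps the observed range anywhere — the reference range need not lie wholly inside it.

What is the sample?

Staurolite

White streak eliminates Graphite, Cassiterite.
Vitreous luster excludes Zircon, Sphene.
Specific gravity 3.35-4.07 — narrows the field to Kyanite, Staurolite, Epidote, Topaz, Corundum, Garnet, Siderite.
Poor cleavage — leaves Staurolite.
Only Staurolite satisfies all observations.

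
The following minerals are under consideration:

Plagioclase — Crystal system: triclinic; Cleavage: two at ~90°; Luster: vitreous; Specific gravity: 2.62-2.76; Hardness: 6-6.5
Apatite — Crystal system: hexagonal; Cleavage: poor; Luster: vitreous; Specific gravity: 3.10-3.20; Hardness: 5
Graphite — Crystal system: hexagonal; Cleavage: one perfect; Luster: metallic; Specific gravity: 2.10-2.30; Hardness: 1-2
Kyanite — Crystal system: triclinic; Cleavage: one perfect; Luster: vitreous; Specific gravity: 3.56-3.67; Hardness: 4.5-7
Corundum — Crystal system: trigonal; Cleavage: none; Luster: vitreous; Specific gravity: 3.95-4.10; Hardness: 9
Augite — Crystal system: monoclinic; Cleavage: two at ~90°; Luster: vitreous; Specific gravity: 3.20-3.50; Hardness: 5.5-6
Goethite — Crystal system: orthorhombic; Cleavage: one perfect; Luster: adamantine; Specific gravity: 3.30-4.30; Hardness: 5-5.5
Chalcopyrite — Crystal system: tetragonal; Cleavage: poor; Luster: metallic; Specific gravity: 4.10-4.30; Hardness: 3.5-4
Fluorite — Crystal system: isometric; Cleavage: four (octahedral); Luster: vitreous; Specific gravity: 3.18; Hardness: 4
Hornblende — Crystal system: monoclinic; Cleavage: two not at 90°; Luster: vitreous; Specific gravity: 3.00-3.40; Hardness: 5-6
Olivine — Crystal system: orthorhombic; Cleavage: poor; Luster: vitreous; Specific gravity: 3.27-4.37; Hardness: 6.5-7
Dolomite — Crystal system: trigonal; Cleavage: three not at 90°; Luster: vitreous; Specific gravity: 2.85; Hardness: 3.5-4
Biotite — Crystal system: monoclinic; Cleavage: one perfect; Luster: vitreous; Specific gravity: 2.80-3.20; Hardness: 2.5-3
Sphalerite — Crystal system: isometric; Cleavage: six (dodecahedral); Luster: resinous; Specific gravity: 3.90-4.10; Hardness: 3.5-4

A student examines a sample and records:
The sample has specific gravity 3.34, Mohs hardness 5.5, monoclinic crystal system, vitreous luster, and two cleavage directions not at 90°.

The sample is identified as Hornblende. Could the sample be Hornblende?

Specific gravity 3.34 — is consistent with Hornblende (SG 3.00-3.40).
Mohs hardness 5.5 — is consistent with Hornblende (hardness 5-6).
Monoclinic crystal system — is consistent with Hornblende (monoclinic system).
Vitreous luster — is consistent with Hornblende (vitreous luster).
Two cleavage directions not at 90° — is consistent with Hornblende (cleavage two not at 90°).
Nothing contradicts Hornblende.

Consistent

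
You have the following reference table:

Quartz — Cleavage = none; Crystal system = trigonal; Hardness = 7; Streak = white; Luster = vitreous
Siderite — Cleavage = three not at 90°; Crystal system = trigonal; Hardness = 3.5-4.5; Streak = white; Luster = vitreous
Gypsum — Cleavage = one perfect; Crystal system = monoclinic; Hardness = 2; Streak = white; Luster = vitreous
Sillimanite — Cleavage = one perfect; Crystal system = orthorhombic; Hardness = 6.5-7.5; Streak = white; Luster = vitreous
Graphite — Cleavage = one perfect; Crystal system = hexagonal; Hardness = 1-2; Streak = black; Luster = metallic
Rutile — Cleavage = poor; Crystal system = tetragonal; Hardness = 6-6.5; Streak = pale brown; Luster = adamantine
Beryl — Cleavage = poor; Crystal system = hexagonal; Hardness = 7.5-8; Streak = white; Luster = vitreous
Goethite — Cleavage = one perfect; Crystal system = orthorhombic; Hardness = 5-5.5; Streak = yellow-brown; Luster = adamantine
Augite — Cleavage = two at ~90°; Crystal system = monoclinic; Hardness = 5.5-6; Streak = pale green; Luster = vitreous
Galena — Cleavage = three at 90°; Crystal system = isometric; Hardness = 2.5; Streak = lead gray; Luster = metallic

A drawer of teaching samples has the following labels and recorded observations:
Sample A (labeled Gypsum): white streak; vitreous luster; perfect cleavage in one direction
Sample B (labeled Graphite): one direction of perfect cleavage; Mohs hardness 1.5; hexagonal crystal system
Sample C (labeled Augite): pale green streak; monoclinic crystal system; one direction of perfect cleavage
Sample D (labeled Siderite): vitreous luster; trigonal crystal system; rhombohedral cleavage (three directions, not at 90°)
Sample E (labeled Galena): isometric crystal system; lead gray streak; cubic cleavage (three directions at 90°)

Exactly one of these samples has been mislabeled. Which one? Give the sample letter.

C

Sample A: every observation is compatible with the reference values for Gypsum.
Sample B: every observation is compatible with the reference values for Graphite.
Sample C: Augite has cleavage two at ~90°, but the record shows one direction of perfect cleavage — this label is wrong.
Sample D: every observation is compatible with the reference values for Siderite.
Sample E: every observation is compatible with the reference values for Galena.
The mislabeled specimen is C.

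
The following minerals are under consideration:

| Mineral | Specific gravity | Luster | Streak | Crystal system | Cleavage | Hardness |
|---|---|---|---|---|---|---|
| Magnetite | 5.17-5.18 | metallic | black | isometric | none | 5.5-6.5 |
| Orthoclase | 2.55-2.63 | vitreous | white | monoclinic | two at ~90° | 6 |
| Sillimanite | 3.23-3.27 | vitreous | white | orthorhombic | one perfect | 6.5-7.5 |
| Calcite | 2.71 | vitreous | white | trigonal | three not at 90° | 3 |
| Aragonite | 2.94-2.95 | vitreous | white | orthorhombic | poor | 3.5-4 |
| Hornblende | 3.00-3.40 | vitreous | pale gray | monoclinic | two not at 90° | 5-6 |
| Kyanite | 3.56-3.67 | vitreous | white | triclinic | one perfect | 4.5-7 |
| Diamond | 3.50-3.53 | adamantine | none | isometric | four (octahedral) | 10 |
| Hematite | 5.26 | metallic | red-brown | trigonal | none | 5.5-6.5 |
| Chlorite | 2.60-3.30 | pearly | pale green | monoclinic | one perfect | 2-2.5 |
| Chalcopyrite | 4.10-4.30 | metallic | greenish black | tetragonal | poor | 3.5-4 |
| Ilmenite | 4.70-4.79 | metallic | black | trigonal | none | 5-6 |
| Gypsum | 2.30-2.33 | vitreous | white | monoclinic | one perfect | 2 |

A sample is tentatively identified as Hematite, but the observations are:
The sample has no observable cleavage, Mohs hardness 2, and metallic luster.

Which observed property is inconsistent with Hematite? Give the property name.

No observable cleavage: Hematite has cleavage none — consistent.
Mohs hardness 2: Hematite has hardness 5.5-6.5 — does not match.
Metallic luster: Hematite has metallic luster — consistent.
The hardness is the one property that does not fit.

hardness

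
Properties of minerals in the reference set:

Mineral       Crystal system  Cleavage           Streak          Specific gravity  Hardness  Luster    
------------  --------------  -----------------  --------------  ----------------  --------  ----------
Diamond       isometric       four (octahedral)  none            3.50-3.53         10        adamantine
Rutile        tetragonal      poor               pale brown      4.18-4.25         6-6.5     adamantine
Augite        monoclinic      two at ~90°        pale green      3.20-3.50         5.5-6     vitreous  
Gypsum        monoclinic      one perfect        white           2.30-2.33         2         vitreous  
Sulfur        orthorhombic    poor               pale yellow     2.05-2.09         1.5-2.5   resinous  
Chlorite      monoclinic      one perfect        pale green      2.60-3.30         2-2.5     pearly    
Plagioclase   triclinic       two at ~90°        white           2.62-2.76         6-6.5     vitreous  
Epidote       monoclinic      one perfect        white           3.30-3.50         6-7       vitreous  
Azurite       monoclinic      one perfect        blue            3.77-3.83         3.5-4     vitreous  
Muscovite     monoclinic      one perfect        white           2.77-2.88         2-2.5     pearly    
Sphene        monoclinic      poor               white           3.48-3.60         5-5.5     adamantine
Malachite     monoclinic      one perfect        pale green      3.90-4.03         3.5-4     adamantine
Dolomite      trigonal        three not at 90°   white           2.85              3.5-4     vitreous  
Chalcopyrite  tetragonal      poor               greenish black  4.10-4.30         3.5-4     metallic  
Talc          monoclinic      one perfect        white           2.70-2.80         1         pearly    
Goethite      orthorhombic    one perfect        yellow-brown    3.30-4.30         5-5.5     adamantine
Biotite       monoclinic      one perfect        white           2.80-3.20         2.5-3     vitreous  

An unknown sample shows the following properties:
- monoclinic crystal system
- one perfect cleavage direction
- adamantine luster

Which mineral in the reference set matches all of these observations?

Malachite

Monoclinic crystal system: narrows the field to Augite, Gypsum, Chlorite, Epidote, Azurite, Muscovite, Sphene, Malachite, Talc, Biotite.
One perfect cleavage direction is inconsistent with Augite, Sphene.
Adamantine luster: leaves Malachite.
Malachite is the sole remaining match.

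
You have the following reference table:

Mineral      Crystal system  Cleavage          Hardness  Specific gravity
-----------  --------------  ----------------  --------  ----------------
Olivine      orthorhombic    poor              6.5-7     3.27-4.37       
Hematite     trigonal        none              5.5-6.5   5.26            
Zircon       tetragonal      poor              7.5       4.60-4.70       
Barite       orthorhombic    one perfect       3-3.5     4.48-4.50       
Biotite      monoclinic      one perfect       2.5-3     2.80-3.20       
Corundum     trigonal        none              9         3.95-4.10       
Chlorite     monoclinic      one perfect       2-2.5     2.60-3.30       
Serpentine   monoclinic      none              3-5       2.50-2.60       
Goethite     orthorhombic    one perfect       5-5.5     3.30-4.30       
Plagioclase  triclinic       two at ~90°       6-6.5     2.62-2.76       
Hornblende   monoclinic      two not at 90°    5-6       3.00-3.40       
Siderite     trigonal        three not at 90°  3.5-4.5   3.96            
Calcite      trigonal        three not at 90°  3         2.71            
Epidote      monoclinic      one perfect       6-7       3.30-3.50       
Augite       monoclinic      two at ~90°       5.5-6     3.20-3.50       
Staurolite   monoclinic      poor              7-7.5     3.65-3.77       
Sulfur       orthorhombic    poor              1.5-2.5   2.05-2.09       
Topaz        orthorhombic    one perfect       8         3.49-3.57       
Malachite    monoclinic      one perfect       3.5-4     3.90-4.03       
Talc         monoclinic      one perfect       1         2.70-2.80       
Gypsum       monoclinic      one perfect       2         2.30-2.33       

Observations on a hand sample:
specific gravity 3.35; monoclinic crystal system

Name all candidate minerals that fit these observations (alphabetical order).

Augite, Epidote, Hornblende

Specific gravity 3.35: Olivine, Goethite, Hornblende, Epidote, Augite remain.
Monoclinic crystal system eliminates Olivine, Goethite.
The minerals that satisfy all observations are Augite, Epidote, Hornblende.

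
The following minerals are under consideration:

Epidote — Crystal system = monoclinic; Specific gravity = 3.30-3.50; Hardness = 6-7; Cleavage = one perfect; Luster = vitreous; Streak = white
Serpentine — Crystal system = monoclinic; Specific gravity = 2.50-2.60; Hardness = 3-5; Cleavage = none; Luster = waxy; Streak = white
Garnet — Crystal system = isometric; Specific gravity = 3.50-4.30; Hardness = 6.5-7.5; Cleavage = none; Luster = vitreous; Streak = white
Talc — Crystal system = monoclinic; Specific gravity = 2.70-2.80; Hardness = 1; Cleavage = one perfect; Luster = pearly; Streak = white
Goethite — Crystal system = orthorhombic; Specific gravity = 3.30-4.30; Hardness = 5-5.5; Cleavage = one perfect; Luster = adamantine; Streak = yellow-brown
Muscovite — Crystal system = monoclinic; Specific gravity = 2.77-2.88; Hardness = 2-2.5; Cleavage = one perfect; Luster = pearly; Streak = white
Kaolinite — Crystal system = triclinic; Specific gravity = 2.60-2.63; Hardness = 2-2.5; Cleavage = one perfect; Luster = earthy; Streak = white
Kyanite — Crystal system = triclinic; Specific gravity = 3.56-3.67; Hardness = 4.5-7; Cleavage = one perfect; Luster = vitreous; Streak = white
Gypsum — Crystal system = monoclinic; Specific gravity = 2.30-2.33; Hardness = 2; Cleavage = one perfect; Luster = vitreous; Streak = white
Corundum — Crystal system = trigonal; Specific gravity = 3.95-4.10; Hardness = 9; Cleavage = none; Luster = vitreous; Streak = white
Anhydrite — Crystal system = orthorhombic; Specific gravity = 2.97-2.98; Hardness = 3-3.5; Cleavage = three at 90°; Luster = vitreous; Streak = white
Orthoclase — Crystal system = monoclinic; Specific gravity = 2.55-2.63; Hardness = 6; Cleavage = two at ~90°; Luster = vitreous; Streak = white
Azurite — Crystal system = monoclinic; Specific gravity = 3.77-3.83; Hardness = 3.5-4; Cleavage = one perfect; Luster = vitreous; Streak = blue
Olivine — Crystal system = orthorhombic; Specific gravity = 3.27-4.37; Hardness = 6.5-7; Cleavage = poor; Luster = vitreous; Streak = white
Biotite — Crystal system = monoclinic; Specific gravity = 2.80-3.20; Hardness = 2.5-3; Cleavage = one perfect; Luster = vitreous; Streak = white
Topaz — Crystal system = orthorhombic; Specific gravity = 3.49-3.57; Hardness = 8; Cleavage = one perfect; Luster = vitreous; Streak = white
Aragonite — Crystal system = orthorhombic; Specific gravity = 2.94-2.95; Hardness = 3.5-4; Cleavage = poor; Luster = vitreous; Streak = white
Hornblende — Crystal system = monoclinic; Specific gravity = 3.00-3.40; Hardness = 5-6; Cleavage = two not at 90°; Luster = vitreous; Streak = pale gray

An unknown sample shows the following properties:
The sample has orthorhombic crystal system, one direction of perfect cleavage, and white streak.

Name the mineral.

Topaz

Orthorhombic crystal system: leaves Goethite, Anhydrite, Olivine, Topaz, Aragonite.
One direction of perfect cleavage: Goethite, Topaz remain.
White streak is inconsistent with Goethite.
The only mineral consistent with every observation is Topaz.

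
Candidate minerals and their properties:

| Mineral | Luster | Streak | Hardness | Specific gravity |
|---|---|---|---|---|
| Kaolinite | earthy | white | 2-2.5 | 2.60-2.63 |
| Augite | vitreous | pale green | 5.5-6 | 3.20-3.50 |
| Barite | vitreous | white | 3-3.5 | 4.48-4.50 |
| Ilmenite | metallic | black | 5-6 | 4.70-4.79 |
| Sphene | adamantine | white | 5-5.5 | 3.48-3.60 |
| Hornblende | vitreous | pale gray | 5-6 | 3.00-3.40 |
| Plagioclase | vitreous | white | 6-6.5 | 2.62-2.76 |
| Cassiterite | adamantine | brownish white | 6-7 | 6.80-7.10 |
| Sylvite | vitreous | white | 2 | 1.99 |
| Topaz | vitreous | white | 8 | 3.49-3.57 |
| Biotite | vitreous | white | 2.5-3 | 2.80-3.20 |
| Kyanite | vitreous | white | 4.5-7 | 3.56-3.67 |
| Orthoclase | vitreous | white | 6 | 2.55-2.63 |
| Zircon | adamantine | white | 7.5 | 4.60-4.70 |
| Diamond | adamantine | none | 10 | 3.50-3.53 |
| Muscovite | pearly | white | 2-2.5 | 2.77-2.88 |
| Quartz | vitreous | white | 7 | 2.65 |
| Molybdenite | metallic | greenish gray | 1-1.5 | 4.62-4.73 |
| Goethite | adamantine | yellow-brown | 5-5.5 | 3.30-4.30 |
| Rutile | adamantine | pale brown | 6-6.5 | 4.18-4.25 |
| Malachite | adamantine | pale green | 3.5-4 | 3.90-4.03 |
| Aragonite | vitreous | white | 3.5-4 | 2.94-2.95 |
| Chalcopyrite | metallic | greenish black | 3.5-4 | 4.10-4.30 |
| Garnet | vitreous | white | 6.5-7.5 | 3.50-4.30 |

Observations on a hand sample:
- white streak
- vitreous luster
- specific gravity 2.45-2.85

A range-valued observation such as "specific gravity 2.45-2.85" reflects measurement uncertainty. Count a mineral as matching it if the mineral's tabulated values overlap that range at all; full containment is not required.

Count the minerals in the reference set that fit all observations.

4

White streak — narrows the field to Kaolinite, Barite, Sphene, Plagioclase, Sylvite, Topaz, Biotite, Kyanite, Orthoclase, Zircon, Muscovite, Quartz, Aragonite, Garnet.
Vitreous luster is inconsistent with Kaolinite, Sphene, Zircon, Muscovite.
Specific gravity 2.45-2.85 — only Plagioclase, Biotite, Orthoclase, Quartz remain.
Remaining candidates: Biotite, Orthoclase, Plagioclase, Quartz.
That is 4 minerals.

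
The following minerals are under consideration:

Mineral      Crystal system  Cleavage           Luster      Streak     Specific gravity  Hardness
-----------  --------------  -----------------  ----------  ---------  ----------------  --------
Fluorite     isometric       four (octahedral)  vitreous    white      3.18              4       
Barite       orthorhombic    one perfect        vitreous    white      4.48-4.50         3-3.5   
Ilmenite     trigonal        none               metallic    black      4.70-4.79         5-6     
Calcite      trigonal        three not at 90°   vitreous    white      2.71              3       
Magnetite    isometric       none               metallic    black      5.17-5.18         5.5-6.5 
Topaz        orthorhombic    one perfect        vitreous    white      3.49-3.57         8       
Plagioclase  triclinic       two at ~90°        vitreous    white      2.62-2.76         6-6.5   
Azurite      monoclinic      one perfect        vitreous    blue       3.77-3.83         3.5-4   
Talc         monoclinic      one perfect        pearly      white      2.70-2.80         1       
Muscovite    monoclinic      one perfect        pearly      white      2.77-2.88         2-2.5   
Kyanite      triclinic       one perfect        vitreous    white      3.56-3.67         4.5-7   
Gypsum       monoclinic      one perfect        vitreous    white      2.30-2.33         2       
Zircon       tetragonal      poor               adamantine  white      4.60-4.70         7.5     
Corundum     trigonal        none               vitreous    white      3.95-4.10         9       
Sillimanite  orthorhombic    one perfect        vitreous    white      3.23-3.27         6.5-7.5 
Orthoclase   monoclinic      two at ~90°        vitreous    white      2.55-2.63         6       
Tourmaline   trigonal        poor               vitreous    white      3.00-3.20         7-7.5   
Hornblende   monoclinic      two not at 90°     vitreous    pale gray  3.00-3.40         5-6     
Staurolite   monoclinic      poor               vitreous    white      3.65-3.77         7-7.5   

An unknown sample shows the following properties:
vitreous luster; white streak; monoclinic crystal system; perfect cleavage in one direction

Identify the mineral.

Gypsum

Vitreous luster excludes Ilmenite, Magnetite, Talc, Muscovite, Zircon.
White streak eliminates Azurite, Hornblende.
Monoclinic crystal system: only Gypsum, Orthoclase, Staurolite remain.
Perfect cleavage in one direction: Gypsum remains.
Gypsum is the sole remaining match.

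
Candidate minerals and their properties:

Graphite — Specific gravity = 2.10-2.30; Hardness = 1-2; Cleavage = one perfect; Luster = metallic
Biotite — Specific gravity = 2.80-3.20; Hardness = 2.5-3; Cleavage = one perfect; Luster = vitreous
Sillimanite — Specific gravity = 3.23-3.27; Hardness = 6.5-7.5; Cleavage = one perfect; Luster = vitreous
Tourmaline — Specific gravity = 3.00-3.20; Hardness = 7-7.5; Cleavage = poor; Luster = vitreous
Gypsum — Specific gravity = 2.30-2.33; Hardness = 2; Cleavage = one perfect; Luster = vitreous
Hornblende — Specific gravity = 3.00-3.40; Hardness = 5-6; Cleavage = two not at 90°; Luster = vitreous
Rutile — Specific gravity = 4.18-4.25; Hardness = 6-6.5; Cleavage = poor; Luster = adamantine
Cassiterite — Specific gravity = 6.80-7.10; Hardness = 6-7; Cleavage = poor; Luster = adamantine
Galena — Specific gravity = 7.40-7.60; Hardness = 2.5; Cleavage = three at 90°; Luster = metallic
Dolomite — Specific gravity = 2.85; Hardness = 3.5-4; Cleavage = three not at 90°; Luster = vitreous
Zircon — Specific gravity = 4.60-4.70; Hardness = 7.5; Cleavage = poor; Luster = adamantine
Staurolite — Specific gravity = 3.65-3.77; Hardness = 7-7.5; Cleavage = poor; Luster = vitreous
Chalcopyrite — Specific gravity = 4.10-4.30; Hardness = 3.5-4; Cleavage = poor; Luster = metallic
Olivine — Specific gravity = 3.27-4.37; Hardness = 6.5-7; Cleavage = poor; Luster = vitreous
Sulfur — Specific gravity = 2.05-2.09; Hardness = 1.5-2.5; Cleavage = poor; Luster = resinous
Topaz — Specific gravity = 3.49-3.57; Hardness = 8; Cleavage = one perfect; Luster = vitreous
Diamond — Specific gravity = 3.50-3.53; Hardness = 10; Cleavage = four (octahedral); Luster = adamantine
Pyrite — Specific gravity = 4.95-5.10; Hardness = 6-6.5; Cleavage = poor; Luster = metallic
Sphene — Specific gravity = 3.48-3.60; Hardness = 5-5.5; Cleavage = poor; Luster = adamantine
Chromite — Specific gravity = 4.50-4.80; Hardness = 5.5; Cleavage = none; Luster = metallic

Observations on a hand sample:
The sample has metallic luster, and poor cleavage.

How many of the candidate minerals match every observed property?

Metallic luster — Graphite, Galena, Chalcopyrite, Pyrite, Chromite remain.
Poor cleavage — Chalcopyrite, Pyrite remain.
The minerals that satisfy all observations are Chalcopyrite, Pyrite.
That is 2 minerals.

2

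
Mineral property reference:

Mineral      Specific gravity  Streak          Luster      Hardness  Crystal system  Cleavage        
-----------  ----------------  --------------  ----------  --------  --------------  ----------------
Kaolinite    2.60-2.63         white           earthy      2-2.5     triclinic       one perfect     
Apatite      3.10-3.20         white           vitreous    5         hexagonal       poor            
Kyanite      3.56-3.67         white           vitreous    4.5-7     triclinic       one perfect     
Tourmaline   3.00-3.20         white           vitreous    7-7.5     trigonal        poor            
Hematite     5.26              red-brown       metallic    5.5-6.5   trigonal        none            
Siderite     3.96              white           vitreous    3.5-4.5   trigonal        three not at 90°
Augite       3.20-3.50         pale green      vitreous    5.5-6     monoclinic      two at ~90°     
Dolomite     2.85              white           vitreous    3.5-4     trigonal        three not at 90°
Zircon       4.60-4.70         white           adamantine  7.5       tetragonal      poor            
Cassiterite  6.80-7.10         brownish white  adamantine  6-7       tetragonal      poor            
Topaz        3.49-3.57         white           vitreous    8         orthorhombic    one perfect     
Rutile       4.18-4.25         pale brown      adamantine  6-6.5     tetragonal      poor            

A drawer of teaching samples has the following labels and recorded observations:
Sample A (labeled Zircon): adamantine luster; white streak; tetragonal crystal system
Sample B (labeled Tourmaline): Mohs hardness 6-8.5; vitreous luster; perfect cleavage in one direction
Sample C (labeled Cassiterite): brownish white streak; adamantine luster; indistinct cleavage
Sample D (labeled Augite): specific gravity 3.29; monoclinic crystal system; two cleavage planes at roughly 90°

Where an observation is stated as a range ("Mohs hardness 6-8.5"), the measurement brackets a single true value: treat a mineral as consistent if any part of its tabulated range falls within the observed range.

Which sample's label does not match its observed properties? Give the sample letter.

B

Sample A: observations are consistent with Zircon.
Sample B: Tourmaline has cleavage poor, but the record shows perfect cleavage in one direction — this label is wrong.
Sample C: observations are consistent with Cassiterite.
Sample D: observations are consistent with Augite.
Sample B is the mislabeled one.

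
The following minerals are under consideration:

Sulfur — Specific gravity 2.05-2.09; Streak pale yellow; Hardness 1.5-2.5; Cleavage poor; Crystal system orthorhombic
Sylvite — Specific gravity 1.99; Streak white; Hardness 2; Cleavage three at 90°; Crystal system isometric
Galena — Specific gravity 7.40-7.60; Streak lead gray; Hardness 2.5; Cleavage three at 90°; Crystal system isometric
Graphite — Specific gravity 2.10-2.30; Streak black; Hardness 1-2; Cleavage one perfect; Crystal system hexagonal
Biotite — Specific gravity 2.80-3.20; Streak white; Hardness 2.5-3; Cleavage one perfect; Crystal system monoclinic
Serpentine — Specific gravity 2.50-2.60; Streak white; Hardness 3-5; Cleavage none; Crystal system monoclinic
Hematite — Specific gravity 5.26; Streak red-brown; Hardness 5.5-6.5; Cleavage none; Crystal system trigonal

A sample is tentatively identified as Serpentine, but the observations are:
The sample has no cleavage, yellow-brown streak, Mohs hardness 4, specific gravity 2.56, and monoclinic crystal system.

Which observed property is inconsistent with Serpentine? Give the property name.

streak

No cleavage: Serpentine has cleavage none — consistent.
Yellow-brown streak: Serpentine has white streak — does not match.
Mohs hardness 4: Serpentine has hardness 3-5 — consistent.
Specific gravity 2.56: Serpentine has SG 2.50-2.60 — consistent.
Monoclinic crystal system: Serpentine has monoclinic system — consistent.
The streak is the one property that does not fit.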